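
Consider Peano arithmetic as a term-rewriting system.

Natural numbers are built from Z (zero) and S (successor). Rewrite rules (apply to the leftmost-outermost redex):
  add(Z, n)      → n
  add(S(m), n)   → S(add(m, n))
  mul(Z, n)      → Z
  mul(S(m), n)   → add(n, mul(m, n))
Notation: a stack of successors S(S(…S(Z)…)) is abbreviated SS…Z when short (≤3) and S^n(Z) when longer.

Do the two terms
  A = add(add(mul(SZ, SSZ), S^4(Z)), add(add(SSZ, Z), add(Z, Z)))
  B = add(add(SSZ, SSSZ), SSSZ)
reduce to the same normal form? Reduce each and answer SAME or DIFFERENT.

Term A:
  start: add(add(mul(SZ, SSZ), S^4(Z)), add(add(SSZ, Z), add(Z, Z)))
  [1] add(add(add(SSZ, mul(Z, SSZ)), S^4(Z)), add(add(SSZ, Z), add(Z, Z)))
  [2] add(add(S(add(SZ, mul(Z, SSZ))), S^4(Z)), add(add(SSZ, Z), add(Z, Z)))
  [3] add(S(add(add(SZ, mul(Z, SSZ)), S^4(Z))), add(add(SSZ, Z), add(Z, Z)))
  [4] S(add(add(add(SZ, mul(Z, SSZ)), S^4(Z)), add(add(SSZ, Z), add(Z, Z))))
  [5] S(add(add(S(add(Z, mul(Z, SSZ))), S^4(Z)), add(add(SSZ, Z), add(Z, Z))))
  [6] S(add(S(add(add(Z, mul(Z, SSZ)), S^4(Z))), add(add(SSZ, Z), add(Z, Z))))
  [7] S(S(add(add(add(Z, mul(Z, SSZ)), S^4(Z)), add(add(SSZ, Z), add(Z, Z)))))
  [8] S(S(add(add(mul(Z, SSZ), S^4(Z)), add(add(SSZ, Z), add(Z, Z)))))
  [9] S(S(add(add(Z, S^4(Z)), add(add(SSZ, Z), add(Z, Z)))))
  [10] S(S(add(S^4(Z), add(add(SSZ, Z), add(Z, Z)))))
  [11] S(S(S(add(SSSZ, add(add(SSZ, Z), add(Z, Z))))))
  [12] S(S(S(S(add(SSZ, add(add(SSZ, Z), add(Z, Z)))))))
  [13] S(S(S(S(S(add(SZ, add(add(SSZ, Z), add(Z, Z))))))))
  [14] S(S(S(S(S(S(add(Z, add(add(SSZ, Z), add(Z, Z)))))))))
  [15] S(S(S(S(S(S(add(add(SSZ, Z), add(Z, Z))))))))
  [16] S(S(S(S(S(S(add(S(add(SZ, Z)), add(Z, Z))))))))
  [17] S(S(S(S(S(S(S(add(add(SZ, Z), add(Z, Z)))))))))
  [18] S(S(S(S(S(S(S(add(S(add(Z, Z)), add(Z, Z)))))))))
  [19] S(S(S(S(S(S(S(S(add(add(Z, Z), add(Z, Z))))))))))
  [20] S(S(S(S(S(S(S(S(add(Z, add(Z, Z))))))))))
  [21] S(S(S(S(S(S(S(S(add(Z, Z)))))))))
  [22] S^8(Z)

Term B:
  start: add(add(SSZ, SSSZ), SSSZ)
  [1] add(S(add(SZ, SSSZ)), SSSZ)
  [2] S(add(add(SZ, SSSZ), SSSZ))
  [3] S(add(S(add(Z, SSSZ)), SSSZ))
  [4] S(S(add(add(Z, SSSZ), SSSZ)))
  [5] S(S(add(SSSZ, SSSZ)))
  [6] S(S(S(add(SSZ, SSSZ))))
  [7] S(S(S(S(add(SZ, SSSZ)))))
  [8] S(S(S(S(S(add(Z, SSSZ))))))
  [9] S^8(Z)

Answer: SAME — A ⇓ S^8(Z), B ⇓ S^8(Z)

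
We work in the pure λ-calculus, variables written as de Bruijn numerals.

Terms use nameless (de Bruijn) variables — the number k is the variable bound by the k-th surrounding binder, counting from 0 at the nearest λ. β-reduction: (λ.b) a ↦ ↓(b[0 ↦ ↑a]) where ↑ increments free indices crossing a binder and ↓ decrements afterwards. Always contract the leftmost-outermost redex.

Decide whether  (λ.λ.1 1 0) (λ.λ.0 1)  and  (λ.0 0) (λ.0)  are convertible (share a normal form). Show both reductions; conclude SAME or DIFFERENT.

Term A:
  start: (λ.λ.1 1 0) (λ.λ.0 1)
  →1  λ.(λ.λ.0 1) (λ.λ.0 1) 0
  →2  λ.(λ.0 (λ.λ.0 1)) 0
  →3  λ.0 (λ.λ.0 1)

Term B:
  start: (λ.0 0) (λ.0)
  →1  (λ.0) (λ.0)
  →2  λ.0

Answer: DIFFERENT — A ⇓ λ.0 (λ.λ.0 1), B ⇓ λ.0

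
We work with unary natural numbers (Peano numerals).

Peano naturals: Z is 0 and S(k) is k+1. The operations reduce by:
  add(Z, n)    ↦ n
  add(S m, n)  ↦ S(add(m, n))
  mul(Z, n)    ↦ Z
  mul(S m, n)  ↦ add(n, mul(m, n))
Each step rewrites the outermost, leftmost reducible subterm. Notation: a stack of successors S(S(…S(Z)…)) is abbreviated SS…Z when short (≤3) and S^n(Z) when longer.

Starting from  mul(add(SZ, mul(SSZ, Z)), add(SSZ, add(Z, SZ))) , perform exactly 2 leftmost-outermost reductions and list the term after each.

Answer: after 2 steps: add(add(SSZ, add(Z, SZ)), mul(add(Z, mul(SSZ, Z)), add(SSZ, add(Z, SZ))))

Working:
  start: mul(add(SZ, mul(SSZ, Z)), add(SSZ, add(Z, SZ)))
  →1  mul(S(add(Z, mul(SSZ, Z))), add(SSZ, add(Z, SZ)))
  →2  add(add(SSZ, add(Z, SZ)), mul(add(Z, mul(SSZ, Z)), add(SSZ, add(Z, SZ))))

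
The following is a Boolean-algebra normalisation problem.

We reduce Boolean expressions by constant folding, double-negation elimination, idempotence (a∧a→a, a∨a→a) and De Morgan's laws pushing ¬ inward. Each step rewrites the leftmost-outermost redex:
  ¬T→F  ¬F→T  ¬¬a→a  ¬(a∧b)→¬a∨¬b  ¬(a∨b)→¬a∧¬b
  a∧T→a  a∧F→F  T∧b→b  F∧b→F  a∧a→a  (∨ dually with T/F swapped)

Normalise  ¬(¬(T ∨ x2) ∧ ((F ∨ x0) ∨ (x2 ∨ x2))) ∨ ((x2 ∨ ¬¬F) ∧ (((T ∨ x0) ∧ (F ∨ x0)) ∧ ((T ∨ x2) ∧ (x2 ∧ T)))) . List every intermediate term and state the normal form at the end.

Answer: normal form = T  (in 5 steps)

Derivation:
  start: ¬(¬(T ∨ x2) ∧ ((F ∨ x0) ∨ (x2 ∨ x2))) ∨ ((x2 ∨ ¬¬F) ∧ (((T ∨ x0) ∧ (F ∨ x0)) ∧ ((T ∨ x2) ∧ (x2 ∧ T))))
  [1] (¬¬(T ∨ x2) ∨ ¬((F ∨ x0) ∨ (x2 ∨ x2))) ∨ ((x2 ∨ ¬¬F) ∧ (((T ∨ x0) ∧ (F ∨ x0)) ∧ ((T ∨ x2) ∧ (x2 ∧ T))))
  [2] ((T ∨ x2) ∨ ¬((F ∨ x0) ∨ (x2 ∨ x2))) ∨ ((x2 ∨ ¬¬F) ∧ (((T ∨ x0) ∧ (F ∨ x0)) ∧ ((T ∨ x2) ∧ (x2 ∧ T))))
  [3] (T ∨ ¬((F ∨ x0) ∨ (x2 ∨ x2))) ∨ ((x2 ∨ ¬¬F) ∧ (((T ∨ x0) ∧ (F ∨ x0)) ∧ ((T ∨ x2) ∧ (x2 ∧ T))))
  [4] T ∨ ((x2 ∨ ¬¬F) ∧ (((T ∨ x0) ∧ (F ∨ x0)) ∧ ((T ∨ x2) ∧ (x2 ∧ T))))
  [5] T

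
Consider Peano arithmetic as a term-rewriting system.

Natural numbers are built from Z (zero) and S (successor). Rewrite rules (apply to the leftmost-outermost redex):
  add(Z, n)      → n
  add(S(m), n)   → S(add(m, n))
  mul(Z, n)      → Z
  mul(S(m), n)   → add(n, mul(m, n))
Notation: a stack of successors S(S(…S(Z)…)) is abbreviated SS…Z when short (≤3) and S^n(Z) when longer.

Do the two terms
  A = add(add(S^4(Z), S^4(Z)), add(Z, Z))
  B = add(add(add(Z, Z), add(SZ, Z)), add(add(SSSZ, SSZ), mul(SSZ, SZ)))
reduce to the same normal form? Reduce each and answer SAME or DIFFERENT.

Term A:
  start: add(add(S^4(Z), S^4(Z)), add(Z, Z))
  step 1: add(S(add(SSSZ, S^4(Z))), add(Z, Z))
  step 2: S(add(add(SSSZ, S^4(Z)), add(Z, Z)))
  step 3: S(add(S(add(SSZ, S^4(Z))), add(Z, Z)))
  step 4: S(S(add(add(SSZ, S^4(Z)), add(Z, Z))))
  step 5: S(S(add(S(add(SZ, S^4(Z))), add(Z, Z))))
  step 6: S(S(S(add(add(SZ, S^4(Z)), add(Z, Z)))))
  step 7: S(S(S(add(S(add(Z, S^4(Z))), add(Z, Z)))))
  step 8: S(S(S(S(add(add(Z, S^4(Z)), add(Z, Z))))))
  step 9: S(S(S(S(add(S^4(Z), add(Z, Z))))))
  step 10: S(S(S(S(S(add(SSSZ, add(Z, Z)))))))
  step 11: S(S(S(S(S(S(add(SSZ, add(Z, Z))))))))
  step 12: S(S(S(S(S(S(S(add(SZ, add(Z, Z)))))))))
  step 13: S(S(S(S(S(S(S(S(add(Z, add(Z, Z))))))))))
  step 14: S(S(S(S(S(S(S(S(add(Z, Z)))))))))
  step 15: S^8(Z)

Term B:
  start: add(add(add(Z, Z), add(SZ, Z)), add(add(SSSZ, SSZ), mul(SSZ, SZ)))
  step 1: add(add(Z, add(SZ, Z)), add(add(SSSZ, SSZ), mul(SSZ, SZ)))
  step 2: add(add(SZ, Z), add(add(SSSZ, SSZ), mul(SSZ, SZ)))
  step 3: add(S(add(Z, Z)), add(add(SSSZ, SSZ), mul(SSZ, SZ)))
  step 4: S(add(add(Z, Z), add(add(SSSZ, SSZ), mul(SSZ, SZ))))
  step 5: S(add(Z, add(add(SSSZ, SSZ), mul(SSZ, SZ))))
  step 6: S(add(add(SSSZ, SSZ), mul(SSZ, SZ)))
  step 7: S(add(S(add(SSZ, SSZ)), mul(SSZ, SZ)))
  step 8: S(S(add(add(SSZ, SSZ), mul(SSZ, SZ))))
  step 9: S(S(add(S(add(SZ, SSZ)), mul(SSZ, SZ))))
  step 10: S(S(S(add(add(SZ, SSZ), mul(SSZ, SZ)))))
  step 11: S(S(S(add(S(add(Z, SSZ)), mul(SSZ, SZ)))))
  step 12: S(S(S(S(add(add(Z, SSZ), mul(SSZ, SZ))))))
  step 13: S(S(S(S(add(SSZ, mul(SSZ, SZ))))))
  step 14: S(S(S(S(S(add(SZ, mul(SSZ, SZ)))))))
  step 15: S(S(S(S(S(S(add(Z, mul(SSZ, SZ))))))))
  step 16: S(S(S(S(S(S(mul(SSZ, SZ)))))))
  step 17: S(S(S(S(S(S(add(SZ, mul(SZ, SZ))))))))
  step 18: S(S(S(S(S(S(S(add(Z, mul(SZ, SZ)))))))))
  step 19: S(S(S(S(S(S(S(mul(SZ, SZ))))))))
  step 20: S(S(S(S(S(S(S(add(SZ, mul(Z, SZ)))))))))
  step 21: S(S(S(S(S(S(S(S(add(Z, mul(Z, SZ))))))))))
  step 22: S(S(S(S(S(S(S(S(mul(Z, SZ)))))))))
  step 23: S^8(Z)

Answer: SAME — A ⇓ S^8(Z), B ⇓ S^8(Z)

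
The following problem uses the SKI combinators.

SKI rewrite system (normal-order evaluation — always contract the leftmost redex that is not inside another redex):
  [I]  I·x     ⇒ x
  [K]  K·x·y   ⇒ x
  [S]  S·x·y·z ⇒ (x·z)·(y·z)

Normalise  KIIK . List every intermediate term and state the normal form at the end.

  start: KIIK
  step 1: IK
  step 2: K

Answer: normal form = K  (in 2 steps)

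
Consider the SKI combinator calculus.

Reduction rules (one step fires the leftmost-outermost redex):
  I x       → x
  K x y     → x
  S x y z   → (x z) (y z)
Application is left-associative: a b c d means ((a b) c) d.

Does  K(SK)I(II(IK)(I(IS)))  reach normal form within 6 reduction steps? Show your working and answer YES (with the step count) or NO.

  start: K(SK)I(II(IK)(I(IS)))
  step 1: SK(II(IK)(I(IS)))
  step 2: SK(I(IK)(I(IS)))
  step 3: SK(IK(I(IS)))
  step 4: SK(K(I(IS)))
  step 5: SK(K(IS))
  step 6: SK(KS)

Answer: YES — reaches normal form SK(KS) in 6 ≤ 6 steps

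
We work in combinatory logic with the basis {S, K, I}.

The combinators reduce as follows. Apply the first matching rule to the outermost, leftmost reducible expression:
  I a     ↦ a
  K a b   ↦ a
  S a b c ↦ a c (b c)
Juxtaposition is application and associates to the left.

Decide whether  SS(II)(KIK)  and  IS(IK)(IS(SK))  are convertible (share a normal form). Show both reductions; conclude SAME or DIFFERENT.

Term A:
  start: SS(II)(KIK)
  [1] S(KIK)(II(KIK))
  [2] SI(II(KIK))
  [3] SI(I(KIK))
  [4] SI(KIK)
  [5] SII

Term B:
  start: IS(IK)(IS(SK))
  [1] S(IK)(IS(SK))
  [2] SK(IS(SK))
  [3] SK(S(SK))

Answer: DIFFERENT — A ⇓ SII, B ⇓ SK(S(SK))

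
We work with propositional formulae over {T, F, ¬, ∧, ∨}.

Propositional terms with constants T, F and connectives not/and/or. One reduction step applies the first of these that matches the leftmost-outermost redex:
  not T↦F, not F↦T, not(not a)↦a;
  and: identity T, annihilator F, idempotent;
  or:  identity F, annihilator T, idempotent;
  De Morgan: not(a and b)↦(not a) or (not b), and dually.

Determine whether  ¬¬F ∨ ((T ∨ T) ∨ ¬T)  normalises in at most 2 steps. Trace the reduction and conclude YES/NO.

  start: ¬¬F ∨ ((T ∨ T) ∨ ¬T)
  step 1: F ∨ ((T ∨ T) ∨ ¬T)
  step 2: (T ∨ T) ∨ ¬T

Answer: NO — after 2 steps the term is (T ∨ T) ∨ ¬T, not yet normal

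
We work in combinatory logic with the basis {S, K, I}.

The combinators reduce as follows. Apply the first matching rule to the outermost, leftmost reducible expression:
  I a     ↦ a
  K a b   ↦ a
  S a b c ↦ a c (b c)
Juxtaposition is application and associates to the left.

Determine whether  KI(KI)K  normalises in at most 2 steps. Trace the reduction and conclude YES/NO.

  start: KI(KI)K
  step 1: IK
  step 2: K

Answer: YES — reaches normal form K in 2 ≤ 2 steps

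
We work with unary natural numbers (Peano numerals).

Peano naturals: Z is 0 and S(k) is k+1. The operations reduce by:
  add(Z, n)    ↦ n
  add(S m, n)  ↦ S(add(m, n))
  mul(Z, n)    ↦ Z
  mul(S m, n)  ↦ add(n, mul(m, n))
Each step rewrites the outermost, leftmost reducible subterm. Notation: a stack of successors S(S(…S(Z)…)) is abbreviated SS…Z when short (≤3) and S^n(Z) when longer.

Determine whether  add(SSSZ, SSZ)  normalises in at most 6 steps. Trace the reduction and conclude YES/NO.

Answer: YES — reaches normal form S^5(Z) in 4 ≤ 6 steps

Reduction:
  start: add(SSSZ, SSZ)
  [1] S(add(SSZ, SSZ))
  [2] S(S(add(SZ, SSZ)))
  [3] S(S(S(add(Z, SSZ))))
  [4] S^5(Z)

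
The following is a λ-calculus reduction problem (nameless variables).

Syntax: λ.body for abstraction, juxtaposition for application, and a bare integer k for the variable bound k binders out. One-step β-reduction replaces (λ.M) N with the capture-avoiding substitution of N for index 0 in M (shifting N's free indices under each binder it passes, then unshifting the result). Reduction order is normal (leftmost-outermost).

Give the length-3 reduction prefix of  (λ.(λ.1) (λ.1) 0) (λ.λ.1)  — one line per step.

Answer: after 3 steps: λ.λ.λ.1

Working:
  start: (λ.(λ.1) (λ.1) 0) (λ.λ.1)
  →1  (λ.λ.λ.1) (λ.λ.λ.1) (λ.λ.1)
  →2  (λ.λ.1) (λ.λ.1)
  →3  λ.λ.λ.1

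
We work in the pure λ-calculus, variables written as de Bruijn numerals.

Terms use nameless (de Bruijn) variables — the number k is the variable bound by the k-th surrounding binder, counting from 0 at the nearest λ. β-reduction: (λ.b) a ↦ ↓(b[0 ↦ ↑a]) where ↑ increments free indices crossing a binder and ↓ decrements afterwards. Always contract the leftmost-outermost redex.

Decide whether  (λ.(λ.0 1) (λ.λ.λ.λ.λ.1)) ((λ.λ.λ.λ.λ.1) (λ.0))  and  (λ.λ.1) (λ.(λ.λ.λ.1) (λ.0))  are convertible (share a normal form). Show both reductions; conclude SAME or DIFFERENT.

Answer: SAME — A ⇓ λ.λ.λ.λ.1, B ⇓ λ.λ.λ.λ.1

Reduction:
Term A:
  start: (λ.(λ.0 1) (λ.λ.λ.λ.λ.1)) ((λ.λ.λ.λ.λ.1) (λ.0))
  →1  (λ.0 ((λ.λ.λ.λ.λ.1) (λ.0))) (λ.λ.λ.λ.λ.1)
  →2  (λ.λ.λ.λ.λ.1) ((λ.λ.λ.λ.λ.1) (λ.0))
  →3  λ.λ.λ.λ.1

Term B:
  start: (λ.λ.1) (λ.(λ.λ.λ.1) (λ.0))
  →1  λ.λ.(λ.λ.λ.1) (λ.0)
  →2  λ.λ.λ.λ.1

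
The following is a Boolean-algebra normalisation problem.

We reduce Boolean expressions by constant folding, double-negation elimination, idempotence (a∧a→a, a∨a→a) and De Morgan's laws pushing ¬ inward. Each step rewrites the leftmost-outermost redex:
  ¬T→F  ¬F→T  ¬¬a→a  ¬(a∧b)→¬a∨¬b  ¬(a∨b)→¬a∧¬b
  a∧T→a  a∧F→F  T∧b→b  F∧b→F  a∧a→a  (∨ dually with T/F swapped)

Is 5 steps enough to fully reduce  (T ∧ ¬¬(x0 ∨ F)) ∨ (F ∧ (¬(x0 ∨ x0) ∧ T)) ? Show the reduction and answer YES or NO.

  start: (T ∧ ¬¬(x0 ∨ F)) ∨ (F ∧ (¬(x0 ∨ x0) ∧ T))
  step 1: ¬¬(x0 ∨ F) ∨ (F ∧ (¬(x0 ∨ x0) ∧ T))
  step 2: (x0 ∨ F) ∨ (F ∧ (¬(x0 ∨ x0) ∧ T))
  step 3: x0 ∨ (F ∧ (¬(x0 ∨ x0) ∧ T))
  step 4: x0 ∨ F
  step 5: x0

Answer: YES — reaches normal form x0 in 5 ≤ 5 steps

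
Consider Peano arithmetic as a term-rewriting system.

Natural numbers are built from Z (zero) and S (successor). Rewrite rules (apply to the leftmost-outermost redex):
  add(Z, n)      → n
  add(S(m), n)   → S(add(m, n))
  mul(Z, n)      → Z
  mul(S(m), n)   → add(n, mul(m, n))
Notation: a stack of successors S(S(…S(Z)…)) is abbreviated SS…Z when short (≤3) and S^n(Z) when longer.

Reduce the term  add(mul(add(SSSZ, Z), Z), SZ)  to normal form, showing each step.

Answer: normal form = SZ  (in 12 steps)

Working:
  start: add(mul(add(SSSZ, Z), Z), SZ)
  step 1: add(mul(S(add(SSZ, Z)), Z), SZ)
  step 2: add(add(Z, mul(add(SSZ, Z), Z)), SZ)
  step 3: add(mul(add(SSZ, Z), Z), SZ)
  step 4: add(mul(S(add(SZ, Z)), Z), SZ)
  step 5: add(add(Z, mul(add(SZ, Z), Z)), SZ)
  step 6: add(mul(add(SZ, Z), Z), SZ)
  step 7: add(mul(S(add(Z, Z)), Z), SZ)
  step 8: add(add(Z, mul(add(Z, Z), Z)), SZ)
  step 9: add(mul(add(Z, Z), Z), SZ)
  step 10: add(mul(Z, Z), SZ)
  step 11: add(Z, SZ)
  step 12: SZ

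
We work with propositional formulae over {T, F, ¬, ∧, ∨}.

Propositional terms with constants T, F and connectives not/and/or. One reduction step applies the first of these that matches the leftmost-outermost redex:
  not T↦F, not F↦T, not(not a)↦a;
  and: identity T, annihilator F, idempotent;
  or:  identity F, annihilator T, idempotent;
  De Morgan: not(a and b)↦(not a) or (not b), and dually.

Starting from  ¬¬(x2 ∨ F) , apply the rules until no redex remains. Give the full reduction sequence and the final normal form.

  start: ¬¬(x2 ∨ F)
  step 1: x2 ∨ F
  step 2: x2

Answer: normal form = x2  (in 2 steps)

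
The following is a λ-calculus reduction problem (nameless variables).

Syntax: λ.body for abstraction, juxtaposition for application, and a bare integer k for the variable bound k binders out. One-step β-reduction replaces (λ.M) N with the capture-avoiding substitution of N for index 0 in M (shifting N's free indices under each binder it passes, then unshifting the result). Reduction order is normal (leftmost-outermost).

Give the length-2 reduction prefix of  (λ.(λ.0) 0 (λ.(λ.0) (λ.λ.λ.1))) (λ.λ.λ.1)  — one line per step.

  start: (λ.(λ.0) 0 (λ.(λ.0) (λ.λ.λ.1))) (λ.λ.λ.1)
  step 1: (λ.0) (λ.λ.λ.1) (λ.(λ.0) (λ.λ.λ.1))
  step 2: (λ.λ.λ.1) (λ.(λ.0) (λ.λ.λ.1))

Answer: after 2 steps: (λ.λ.λ.1) (λ.(λ.0) (λ.λ.λ.1))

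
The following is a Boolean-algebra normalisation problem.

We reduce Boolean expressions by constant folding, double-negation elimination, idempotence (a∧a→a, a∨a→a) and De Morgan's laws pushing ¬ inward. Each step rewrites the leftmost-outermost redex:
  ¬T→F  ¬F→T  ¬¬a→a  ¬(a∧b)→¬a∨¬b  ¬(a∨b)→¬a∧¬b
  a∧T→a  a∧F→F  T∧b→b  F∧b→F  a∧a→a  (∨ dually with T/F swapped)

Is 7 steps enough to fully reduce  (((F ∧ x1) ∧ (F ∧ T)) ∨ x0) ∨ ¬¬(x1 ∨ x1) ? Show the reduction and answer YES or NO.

Answer: YES — reaches normal form x0 ∨ x1 in 5 ≤ 7 steps

Working:
  start: (((F ∧ x1) ∧ (F ∧ T)) ∨ x0) ∨ ¬¬(x1 ∨ x1)
  step 1: ((F ∧ (F ∧ T)) ∨ x0) ∨ ¬¬(x1 ∨ x1)
  step 2: (F ∨ x0) ∨ ¬¬(x1 ∨ x1)
  step 3: x0 ∨ ¬¬(x1 ∨ x1)
  step 4: x0 ∨ (x1 ∨ x1)
  step 5: x0 ∨ x1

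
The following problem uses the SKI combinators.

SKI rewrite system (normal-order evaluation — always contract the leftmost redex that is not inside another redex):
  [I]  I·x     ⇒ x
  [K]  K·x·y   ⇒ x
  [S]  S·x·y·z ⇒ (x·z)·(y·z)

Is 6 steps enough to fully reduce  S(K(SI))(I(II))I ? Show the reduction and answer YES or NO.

Answer: YES — reaches normal form SII in 5 ≤ 6 steps

Reduction:
  start: S(K(SI))(I(II))I
  step 1: K(SI)I(I(II)I)
  step 2: SI(I(II)I)
  step 3: SI(III)
  step 4: SI(II)
  step 5: SII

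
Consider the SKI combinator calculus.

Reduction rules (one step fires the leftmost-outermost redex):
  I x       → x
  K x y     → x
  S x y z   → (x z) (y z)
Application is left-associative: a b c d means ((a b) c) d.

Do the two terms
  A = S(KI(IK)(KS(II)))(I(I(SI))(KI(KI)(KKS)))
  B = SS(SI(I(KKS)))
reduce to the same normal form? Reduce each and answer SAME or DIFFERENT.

Term A:
  start: S(KI(IK)(KS(II)))(I(I(SI))(KI(KI)(KKS)))
  →1  S(I(KS(II)))(I(I(SI))(KI(KI)(KKS)))
  →2  S(KS(II))(I(I(SI))(KI(KI)(KKS)))
  →3  SS(I(I(SI))(KI(KI)(KKS)))
  →4  SS(I(SI)(KI(KI)(KKS)))
  →5  SS(SI(KI(KI)(KKS)))
  →6  SS(SI(I(KKS)))
  →7  SS(SI(KKS))
  →8  SS(SIK)

Term B:
  start: SS(SI(I(KKS)))
  →1  SS(SI(KKS))
  →2  SS(SIK)

Answer: SAME — A ⇓ SS(SIK), B ⇓ SS(SIK)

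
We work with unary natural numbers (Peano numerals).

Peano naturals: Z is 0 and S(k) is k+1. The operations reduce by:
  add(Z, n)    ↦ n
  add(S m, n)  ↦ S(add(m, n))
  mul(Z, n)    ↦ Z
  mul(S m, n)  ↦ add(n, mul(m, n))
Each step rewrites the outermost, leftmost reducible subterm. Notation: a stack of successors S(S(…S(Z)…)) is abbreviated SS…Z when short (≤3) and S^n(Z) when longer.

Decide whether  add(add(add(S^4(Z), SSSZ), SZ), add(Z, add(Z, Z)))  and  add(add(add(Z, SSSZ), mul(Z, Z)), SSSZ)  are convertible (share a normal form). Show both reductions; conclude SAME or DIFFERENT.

Answer: DIFFERENT — A ⇓ S^8(Z), B ⇓ S^6(Z)

Derivation:
Term A:
  start: add(add(add(S^4(Z), SSSZ), SZ), add(Z, add(Z, Z)))
  [1] add(add(S(add(SSSZ, SSSZ)), SZ), add(Z, add(Z, Z)))
  [2] add(S(add(add(SSSZ, SSSZ), SZ)), add(Z, add(Z, Z)))
  [3] S(add(add(add(SSSZ, SSSZ), SZ), add(Z, add(Z, Z))))
  [4] S(add(add(S(add(SSZ, SSSZ)), SZ), add(Z, add(Z, Z))))
  [5] S(add(S(add(add(SSZ, SSSZ), SZ)), add(Z, add(Z, Z))))
  [6] S(S(add(add(add(SSZ, SSSZ), SZ), add(Z, add(Z, Z)))))
  [7] S(S(add(add(S(add(SZ, SSSZ)), SZ), add(Z, add(Z, Z)))))
  [8] S(S(add(S(add(add(SZ, SSSZ), SZ)), add(Z, add(Z, Z)))))
  [9] S(S(S(add(add(add(SZ, SSSZ), SZ), add(Z, add(Z, Z))))))
  [10] S(S(S(add(add(S(add(Z, SSSZ)), SZ), add(Z, add(Z, Z))))))
  [11] S(S(S(add(S(add(add(Z, SSSZ), SZ)), add(Z, add(Z, Z))))))
  [12] S(S(S(S(add(add(add(Z, SSSZ), SZ), add(Z, add(Z, Z)))))))
  [13] S(S(S(S(add(add(SSSZ, SZ), add(Z, add(Z, Z)))))))
  [14] S(S(S(S(add(S(add(SSZ, SZ)), add(Z, add(Z, Z)))))))
  [15] S(S(S(S(S(add(add(SSZ, SZ), add(Z, add(Z, Z))))))))
  [16] S(S(S(S(S(add(S(add(SZ, SZ)), add(Z, add(Z, Z))))))))
  [17] S(S(S(S(S(S(add(add(SZ, SZ), add(Z, add(Z, Z)))))))))
  [18] S(S(S(S(S(S(add(S(add(Z, SZ)), add(Z, add(Z, Z)))))))))
  [19] S(S(S(S(S(S(S(add(add(Z, SZ), add(Z, add(Z, Z))))))))))
  [20] S(S(S(S(S(S(S(add(SZ, add(Z, add(Z, Z))))))))))
  [21] S(S(S(S(S(S(S(S(add(Z, add(Z, add(Z, Z)))))))))))
  [22] S(S(S(S(S(S(S(S(add(Z, add(Z, Z))))))))))
  [23] S(S(S(S(S(S(S(S(add(Z, Z)))))))))
  [24] S^8(Z)

Term B:
  start: add(add(add(Z, SSSZ), mul(Z, Z)), SSSZ)
  [1] add(add(SSSZ, mul(Z, Z)), SSSZ)
  [2] add(S(add(SSZ, mul(Z, Z))), SSSZ)
  [3] S(add(add(SSZ, mul(Z, Z)), SSSZ))
  [4] S(add(S(add(SZ, mul(Z, Z))), SSSZ))
  [5] S(S(add(add(SZ, mul(Z, Z)), SSSZ)))
  [6] S(S(add(S(add(Z, mul(Z, Z))), SSSZ)))
  [7] S(S(S(add(add(Z, mul(Z, Z)), SSSZ))))
  [8] S(S(S(add(mul(Z, Z), SSSZ))))
  [9] S(S(S(add(Z, SSSZ))))
  [10] S^6(Z)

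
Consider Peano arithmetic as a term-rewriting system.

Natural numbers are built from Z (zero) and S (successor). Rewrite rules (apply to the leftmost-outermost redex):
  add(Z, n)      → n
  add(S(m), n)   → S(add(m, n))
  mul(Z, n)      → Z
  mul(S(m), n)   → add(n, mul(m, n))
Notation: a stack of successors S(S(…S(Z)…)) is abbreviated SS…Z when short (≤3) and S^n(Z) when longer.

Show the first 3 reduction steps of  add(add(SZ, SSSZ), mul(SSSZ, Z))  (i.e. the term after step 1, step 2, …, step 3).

Answer: after 3 steps: S(add(SSSZ, mul(SSSZ, Z)))

Reduction:
  start: add(add(SZ, SSSZ), mul(SSSZ, Z))
  →1  add(S(add(Z, SSSZ)), mul(SSSZ, Z))
  →2  S(add(add(Z, SSSZ), mul(SSSZ, Z)))
  →3  S(add(SSSZ, mul(SSSZ, Z)))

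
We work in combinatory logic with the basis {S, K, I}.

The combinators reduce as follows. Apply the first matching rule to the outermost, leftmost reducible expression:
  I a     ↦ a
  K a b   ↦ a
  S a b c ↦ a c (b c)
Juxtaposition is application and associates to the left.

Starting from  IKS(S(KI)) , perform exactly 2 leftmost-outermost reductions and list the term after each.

Answer: after 2 steps: S

Reduction:
  start: IKS(S(KI))
  [1] KS(S(KI))
  [2] S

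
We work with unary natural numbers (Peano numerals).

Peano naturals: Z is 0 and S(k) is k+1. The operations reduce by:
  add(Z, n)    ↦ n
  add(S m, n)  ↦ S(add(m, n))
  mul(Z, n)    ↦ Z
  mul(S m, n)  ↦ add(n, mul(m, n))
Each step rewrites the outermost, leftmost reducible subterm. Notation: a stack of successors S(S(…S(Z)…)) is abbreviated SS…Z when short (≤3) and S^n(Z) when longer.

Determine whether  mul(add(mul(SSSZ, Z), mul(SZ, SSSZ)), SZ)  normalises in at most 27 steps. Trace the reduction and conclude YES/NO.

  start: mul(add(mul(SSSZ, Z), mul(SZ, SSSZ)), SZ)
  step 1: mul(add(add(Z, mul(SSZ, Z)), mul(SZ, SSSZ)), SZ)
  step 2: mul(add(mul(SSZ, Z), mul(SZ, SSSZ)), SZ)
  step 3: mul(add(add(Z, mul(SZ, Z)), mul(SZ, SSSZ)), SZ)
  step 4: mul(add(mul(SZ, Z), mul(SZ, SSSZ)), SZ)
  step 5: mul(add(add(Z, mul(Z, Z)), mul(SZ, SSSZ)), SZ)
  step 6: mul(add(mul(Z, Z), mul(SZ, SSSZ)), SZ)
  step 7: mul(add(Z, mul(SZ, SSSZ)), SZ)
  step 8: mul(mul(SZ, SSSZ), SZ)
  step 9: mul(add(SSSZ, mul(Z, SSSZ)), SZ)
  step 10: mul(S(add(SSZ, mul(Z, SSSZ))), SZ)
  step 11: add(SZ, mul(add(SSZ, mul(Z, SSSZ)), SZ))
  step 12: S(add(Z, mul(add(SSZ, mul(Z, SSSZ)), SZ)))
  step 13: S(mul(add(SSZ, mul(Z, SSSZ)), SZ))
  step 14: S(mul(S(add(SZ, mul(Z, SSSZ))), SZ))
  step 15: S(add(SZ, mul(add(SZ, mul(Z, SSSZ)), SZ)))
  step 16: S(S(add(Z, mul(add(SZ, mul(Z, SSSZ)), SZ))))
  step 17: S(S(mul(add(SZ, mul(Z, SSSZ)), SZ)))
  step 18: S(S(mul(S(add(Z, mul(Z, SSSZ))), SZ)))
  step 19: S(S(add(SZ, mul(add(Z, mul(Z, SSSZ)), SZ))))
  step 20: S(S(S(add(Z, mul(add(Z, mul(Z, SSSZ)), SZ)))))
  step 21: S(S(S(mul(add(Z, mul(Z, SSSZ)), SZ))))
  step 22: S(S(S(mul(mul(Z, SSSZ), SZ))))
  step 23: S(S(S(mul(Z, SZ))))
  step 24: SSSZ

Answer: YES — reaches normal form SSSZ in 24 ≤ 27 steps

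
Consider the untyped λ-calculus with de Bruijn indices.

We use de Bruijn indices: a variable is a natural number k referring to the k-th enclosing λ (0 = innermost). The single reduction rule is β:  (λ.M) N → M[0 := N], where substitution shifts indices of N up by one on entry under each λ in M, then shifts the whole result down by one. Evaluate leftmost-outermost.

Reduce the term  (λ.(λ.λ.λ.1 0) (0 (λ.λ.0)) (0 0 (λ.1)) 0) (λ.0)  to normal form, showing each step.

  start: (λ.(λ.λ.λ.1 0) (0 (λ.λ.0)) (0 0 (λ.1)) 0) (λ.0)
  →1  (λ.λ.λ.1 0) ((λ.0) (λ.λ.0)) ((λ.0) (λ.0) (λ.λ.0)) (λ.0)
  →2  (λ.λ.1 0) ((λ.0) (λ.0) (λ.λ.0)) (λ.0)
  →3  (λ.(λ.0) (λ.0) (λ.λ.0) 0) (λ.0)
  →4  (λ.0) (λ.0) (λ.λ.0) (λ.0)
  →5  (λ.0) (λ.λ.0) (λ.0)
  →6  (λ.λ.0) (λ.0)
  →7  λ.0

Answer: normal form = λ.0  (in 7 steps)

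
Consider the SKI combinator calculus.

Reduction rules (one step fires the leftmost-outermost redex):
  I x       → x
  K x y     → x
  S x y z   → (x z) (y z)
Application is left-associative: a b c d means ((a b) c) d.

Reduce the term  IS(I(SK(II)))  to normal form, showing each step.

  start: IS(I(SK(II)))
  step 1: S(I(SK(II)))
  step 2: S(SK(II))
  step 3: S(SKI)

Answer: normal form = S(SKI)  (in 3 steps)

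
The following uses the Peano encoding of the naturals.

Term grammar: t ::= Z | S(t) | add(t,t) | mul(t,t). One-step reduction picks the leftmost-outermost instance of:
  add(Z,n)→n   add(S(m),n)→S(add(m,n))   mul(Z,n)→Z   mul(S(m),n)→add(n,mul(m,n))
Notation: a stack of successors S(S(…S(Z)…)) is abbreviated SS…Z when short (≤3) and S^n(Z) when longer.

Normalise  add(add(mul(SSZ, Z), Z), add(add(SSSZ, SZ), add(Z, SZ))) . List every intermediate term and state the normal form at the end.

  start: add(add(mul(SSZ, Z), Z), add(add(SSSZ, SZ), add(Z, SZ)))
  step 1: add(add(add(Z, mul(SZ, Z)), Z), add(add(SSSZ, SZ), add(Z, SZ)))
  step 2: add(add(mul(SZ, Z), Z), add(add(SSSZ, SZ), add(Z, SZ)))
  step 3: add(add(add(Z, mul(Z, Z)), Z), add(add(SSSZ, SZ), add(Z, SZ)))
  step 4: add(add(mul(Z, Z), Z), add(add(SSSZ, SZ), add(Z, SZ)))
  step 5: add(add(Z, Z), add(add(SSSZ, SZ), add(Z, SZ)))
  step 6: add(Z, add(add(SSSZ, SZ), add(Z, SZ)))
  step 7: add(add(SSSZ, SZ), add(Z, SZ))
  step 8: add(S(add(SSZ, SZ)), add(Z, SZ))
  step 9: S(add(add(SSZ, SZ), add(Z, SZ)))
  step 10: S(add(S(add(SZ, SZ)), add(Z, SZ)))
  step 11: S(S(add(add(SZ, SZ), add(Z, SZ))))
  step 12: S(S(add(S(add(Z, SZ)), add(Z, SZ))))
  step 13: S(S(S(add(add(Z, SZ), add(Z, SZ)))))
  step 14: S(S(S(add(SZ, add(Z, SZ)))))
  step 15: S(S(S(S(add(Z, add(Z, SZ))))))
  step 16: S(S(S(S(add(Z, SZ)))))
  step 17: S^5(Z)

Answer: normal form = S^5(Z)  (in 17 steps)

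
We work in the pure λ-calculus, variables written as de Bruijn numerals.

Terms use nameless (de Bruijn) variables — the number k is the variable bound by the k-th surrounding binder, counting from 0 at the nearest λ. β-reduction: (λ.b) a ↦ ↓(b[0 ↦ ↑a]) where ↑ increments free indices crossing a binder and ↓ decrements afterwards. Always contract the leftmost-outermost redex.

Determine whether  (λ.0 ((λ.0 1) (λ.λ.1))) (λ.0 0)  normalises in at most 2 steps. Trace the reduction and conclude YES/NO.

  start: (λ.0 ((λ.0 1) (λ.λ.1))) (λ.0 0)
  →1  (λ.0 0) ((λ.0 (λ.0 0)) (λ.λ.1))
  →2  (λ.0 (λ.0 0)) (λ.λ.1) ((λ.0 (λ.0 0)) (λ.λ.1))

Answer: NO — after 2 steps the term is (λ.0 (λ.0 0)) (λ.λ.1) ((λ.0 (λ.0 0)) (λ.λ.1)), not yet normal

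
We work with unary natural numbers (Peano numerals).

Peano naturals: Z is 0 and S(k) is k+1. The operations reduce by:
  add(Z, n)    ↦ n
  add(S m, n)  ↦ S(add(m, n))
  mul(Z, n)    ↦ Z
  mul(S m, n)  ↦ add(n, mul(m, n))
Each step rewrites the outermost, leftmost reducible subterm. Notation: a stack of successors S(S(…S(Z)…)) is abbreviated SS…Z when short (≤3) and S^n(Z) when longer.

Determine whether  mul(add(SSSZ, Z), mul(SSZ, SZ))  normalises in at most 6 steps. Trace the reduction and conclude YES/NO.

  start: mul(add(SSSZ, Z), mul(SSZ, SZ))
  [1] mul(S(add(SSZ, Z)), mul(SSZ, SZ))
  [2] add(mul(SSZ, SZ), mul(add(SSZ, Z), mul(SSZ, SZ)))
  [3] add(add(SZ, mul(SZ, SZ)), mul(add(SSZ, Z), mul(SSZ, SZ)))
  [4] add(S(add(Z, mul(SZ, SZ))), mul(add(SSZ, Z), mul(SSZ, SZ)))
  [5] S(add(add(Z, mul(SZ, SZ)), mul(add(SSZ, Z), mul(SSZ, SZ))))
  [6] S(add(mul(SZ, SZ), mul(add(SSZ, Z), mul(SSZ, SZ))))

Answer: NO — after 6 steps the term is S(add(mul(SZ, SZ), mul(add(SSZ, Z), mul(SSZ, SZ)))), not yet normal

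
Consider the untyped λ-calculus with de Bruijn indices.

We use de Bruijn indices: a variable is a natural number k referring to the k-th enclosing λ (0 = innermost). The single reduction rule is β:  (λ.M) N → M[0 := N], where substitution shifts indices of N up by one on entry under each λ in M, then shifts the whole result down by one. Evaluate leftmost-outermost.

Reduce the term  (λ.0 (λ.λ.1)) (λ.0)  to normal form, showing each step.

  start: (λ.0 (λ.λ.1)) (λ.0)
  [1] (λ.0) (λ.λ.1)
  [2] λ.λ.1

Answer: normal form = λ.λ.1  (in 2 steps)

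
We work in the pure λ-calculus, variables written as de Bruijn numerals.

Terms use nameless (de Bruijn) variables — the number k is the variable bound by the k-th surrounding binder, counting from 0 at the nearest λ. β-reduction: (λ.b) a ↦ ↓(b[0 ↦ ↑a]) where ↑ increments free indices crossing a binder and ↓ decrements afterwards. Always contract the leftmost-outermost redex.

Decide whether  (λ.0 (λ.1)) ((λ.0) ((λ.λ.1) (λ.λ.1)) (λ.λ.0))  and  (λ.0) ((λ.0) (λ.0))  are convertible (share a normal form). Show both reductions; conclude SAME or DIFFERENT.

Answer: DIFFERENT — A ⇓ λ.λ.λ.λ.1, B ⇓ λ.0

Working:
Term A:
  start: (λ.0 (λ.1)) ((λ.0) ((λ.λ.1) (λ.λ.1)) (λ.λ.0))
  step 1: (λ.0) ((λ.λ.1) (λ.λ.1)) (λ.λ.0) (λ.(λ.0) ((λ.λ.1) (λ.λ.1)) (λ.λ.0))
  step 2: (λ.λ.1) (λ.λ.1) (λ.λ.0) (λ.(λ.0) ((λ.λ.1) (λ.λ.1)) (λ.λ.0))
  step 3: (λ.λ.λ.1) (λ.λ.0) (λ.(λ.0) ((λ.λ.1) (λ.λ.1)) (λ.λ.0))
  step 4: (λ.λ.1) (λ.(λ.0) ((λ.λ.1) (λ.λ.1)) (λ.λ.0))
  step 5: λ.λ.(λ.0) ((λ.λ.1) (λ.λ.1)) (λ.λ.0)
  step 6: λ.λ.(λ.λ.1) (λ.λ.1) (λ.λ.0)
  step 7: λ.λ.(λ.λ.λ.1) (λ.λ.0)
  step 8: λ.λ.λ.λ.1

Term B:
  start: (λ.0) ((λ.0) (λ.0))
  step 1: (λ.0) (λ.0)
  step 2: λ.0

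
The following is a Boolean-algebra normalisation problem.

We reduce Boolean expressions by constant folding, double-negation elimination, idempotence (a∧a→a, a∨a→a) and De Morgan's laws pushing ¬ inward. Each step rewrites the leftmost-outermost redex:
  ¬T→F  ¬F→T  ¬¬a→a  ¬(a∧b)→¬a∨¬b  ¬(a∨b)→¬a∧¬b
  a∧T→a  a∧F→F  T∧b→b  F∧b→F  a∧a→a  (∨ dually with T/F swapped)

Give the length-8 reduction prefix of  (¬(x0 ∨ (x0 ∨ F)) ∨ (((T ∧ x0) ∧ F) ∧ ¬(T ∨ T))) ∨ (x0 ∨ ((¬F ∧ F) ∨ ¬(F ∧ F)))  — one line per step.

  start: (¬(x0 ∨ (x0 ∨ F)) ∨ (((T ∧ x0) ∧ F) ∧ ¬(T ∨ T))) ∨ (x0 ∨ ((¬F ∧ F) ∨ ¬(F ∧ F)))
  →1  ((¬x0 ∧ ¬(x0 ∨ F)) ∨ (((T ∧ x0) ∧ F) ∧ ¬(T ∨ T))) ∨ (x0 ∨ ((¬F ∧ F) ∨ ¬(F ∧ F)))
  →2  ((¬x0 ∧ (¬x0 ∧ ¬F)) ∨ (((T ∧ x0) ∧ F) ∧ ¬(T ∨ T))) ∨ (x0 ∨ ((¬F ∧ F) ∨ ¬(F ∧ F)))
  →3  ((¬x0 ∧ (¬x0 ∧ T)) ∨ (((T ∧ x0) ∧ F) ∧ ¬(T ∨ T))) ∨ (x0 ∨ ((¬F ∧ F) ∨ ¬(F ∧ F)))
  →4  ((¬x0 ∧ ¬x0) ∨ (((T ∧ x0) ∧ F) ∧ ¬(T ∨ T))) ∨ (x0 ∨ ((¬F ∧ F) ∨ ¬(F ∧ F)))
  →5  (¬x0 ∨ (((T ∧ x0) ∧ F) ∧ ¬(T ∨ T))) ∨ (x0 ∨ ((¬F ∧ F) ∨ ¬(F ∧ F)))
  →6  (¬x0 ∨ (F ∧ ¬(T ∨ T))) ∨ (x0 ∨ ((¬F ∧ F) ∨ ¬(F ∧ F)))
  →7  (¬x0 ∨ F) ∨ (x0 ∨ ((¬F ∧ F) ∨ ¬(F ∧ F)))
  →8  ¬x0 ∨ (x0 ∨ ((¬F ∧ F) ∨ ¬(F ∧ F)))

Answer: after 8 steps: ¬x0 ∨ (x0 ∨ ((¬F ∧ F) ∨ ¬(F ∧ F)))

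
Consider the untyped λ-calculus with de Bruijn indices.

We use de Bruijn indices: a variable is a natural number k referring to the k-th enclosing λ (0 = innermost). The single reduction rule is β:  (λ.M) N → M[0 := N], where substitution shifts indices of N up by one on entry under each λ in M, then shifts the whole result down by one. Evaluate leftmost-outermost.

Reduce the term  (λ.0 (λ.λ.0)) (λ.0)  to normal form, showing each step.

Answer: normal form = λ.λ.0  (in 2 steps)

Derivation:
  start: (λ.0 (λ.λ.0)) (λ.0)
  step 1: (λ.0) (λ.λ.0)
  step 2: λ.λ.0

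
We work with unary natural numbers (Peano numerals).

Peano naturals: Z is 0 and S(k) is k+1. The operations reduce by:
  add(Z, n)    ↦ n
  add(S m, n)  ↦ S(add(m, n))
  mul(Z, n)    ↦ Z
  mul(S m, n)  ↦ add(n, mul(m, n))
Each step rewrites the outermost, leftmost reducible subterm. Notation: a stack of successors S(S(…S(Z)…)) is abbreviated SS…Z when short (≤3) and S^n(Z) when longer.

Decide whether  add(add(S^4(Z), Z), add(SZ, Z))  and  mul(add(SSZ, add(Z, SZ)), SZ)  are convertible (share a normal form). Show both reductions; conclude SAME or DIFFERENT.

Answer: DIFFERENT — A ⇓ S^5(Z), B ⇓ SSSZ

Derivation:
Term A:
  start: add(add(S^4(Z), Z), add(SZ, Z))
  step 1: add(S(add(SSSZ, Z)), add(SZ, Z))
  step 2: S(add(add(SSSZ, Z), add(SZ, Z)))
  step 3: S(add(S(add(SSZ, Z)), add(SZ, Z)))
  step 4: S(S(add(add(SSZ, Z), add(SZ, Z))))
  step 5: S(S(add(S(add(SZ, Z)), add(SZ, Z))))
  step 6: S(S(S(add(add(SZ, Z), add(SZ, Z)))))
  step 7: S(S(S(add(S(add(Z, Z)), add(SZ, Z)))))
  step 8: S(S(S(S(add(add(Z, Z), add(SZ, Z))))))
  step 9: S(S(S(S(add(Z, add(SZ, Z))))))
  step 10: S(S(S(S(add(SZ, Z)))))
  step 11: S(S(S(S(S(add(Z, Z))))))
  step 12: S^5(Z)

Term B:
  start: mul(add(SSZ, add(Z, SZ)), SZ)
  step 1: mul(S(add(SZ, add(Z, SZ))), SZ)
  step 2: add(SZ, mul(add(SZ, add(Z, SZ)), SZ))
  step 3: S(add(Z, mul(add(SZ, add(Z, SZ)), SZ)))
  step 4: S(mul(add(SZ, add(Z, SZ)), SZ))
  step 5: S(mul(S(add(Z, add(Z, SZ))), SZ))
  step 6: S(add(SZ, mul(add(Z, add(Z, SZ)), SZ)))
  step 7: S(S(add(Z, mul(add(Z, add(Z, SZ)), SZ))))
  step 8: S(S(mul(add(Z, add(Z, SZ)), SZ)))
  step 9: S(S(mul(add(Z, SZ), SZ)))
  step 10: S(S(mul(SZ, SZ)))
  step 11: S(S(add(SZ, mul(Z, SZ))))
  step 12: S(S(S(add(Z, mul(Z, SZ)))))
  step 13: S(S(S(mul(Z, SZ))))
  step 14: SSSZ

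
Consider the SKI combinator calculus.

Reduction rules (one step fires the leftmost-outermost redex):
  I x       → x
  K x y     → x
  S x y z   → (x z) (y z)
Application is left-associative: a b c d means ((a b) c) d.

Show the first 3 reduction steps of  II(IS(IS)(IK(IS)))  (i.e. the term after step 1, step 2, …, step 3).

Answer: after 3 steps: S(IS)(IK(IS))

Working:
  start: II(IS(IS)(IK(IS)))
  [1] I(IS(IS)(IK(IS)))
  [2] IS(IS)(IK(IS))
  [3] S(IS)(IK(IS))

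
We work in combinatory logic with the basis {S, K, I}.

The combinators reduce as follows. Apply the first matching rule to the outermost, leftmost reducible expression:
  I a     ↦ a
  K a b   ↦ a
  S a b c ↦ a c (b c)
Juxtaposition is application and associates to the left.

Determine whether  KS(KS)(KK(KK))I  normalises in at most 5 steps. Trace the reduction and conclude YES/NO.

  start: KS(KS)(KK(KK))I
  →1  S(KK(KK))I
  →2  SKI

Answer: YES — reaches normal form SKI in 2 ≤ 5 steps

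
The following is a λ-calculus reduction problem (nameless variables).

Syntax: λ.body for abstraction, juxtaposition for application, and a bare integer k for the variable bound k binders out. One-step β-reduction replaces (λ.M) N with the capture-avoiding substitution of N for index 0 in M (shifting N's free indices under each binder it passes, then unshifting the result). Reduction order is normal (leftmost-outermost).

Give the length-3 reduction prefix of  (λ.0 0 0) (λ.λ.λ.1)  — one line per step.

  start: (λ.0 0 0) (λ.λ.λ.1)
  [1] (λ.λ.λ.1) (λ.λ.λ.1) (λ.λ.λ.1)
  [2] (λ.λ.1) (λ.λ.λ.1)
  [3] λ.λ.λ.λ.1

Answer: after 3 steps: λ.λ.λ.λ.1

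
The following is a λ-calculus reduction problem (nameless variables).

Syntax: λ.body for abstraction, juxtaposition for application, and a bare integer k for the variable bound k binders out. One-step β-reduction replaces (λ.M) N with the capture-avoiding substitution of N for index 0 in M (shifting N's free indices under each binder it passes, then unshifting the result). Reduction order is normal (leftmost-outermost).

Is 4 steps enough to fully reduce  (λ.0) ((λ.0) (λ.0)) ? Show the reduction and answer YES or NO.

  start: (λ.0) ((λ.0) (λ.0))
  [1] (λ.0) (λ.0)
  [2] λ.0

Answer: YES — reaches normal form λ.0 in 2 ≤ 4 steps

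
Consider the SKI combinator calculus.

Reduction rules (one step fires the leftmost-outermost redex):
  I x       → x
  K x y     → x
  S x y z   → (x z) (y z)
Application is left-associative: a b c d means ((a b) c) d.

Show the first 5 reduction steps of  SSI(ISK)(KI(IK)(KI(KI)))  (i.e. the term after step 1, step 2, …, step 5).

Answer: after 5 steps: I(ISK)(KI(IK)(KI(KI)))

Working:
  start: SSI(ISK)(KI(IK)(KI(KI)))
  step 1: S(ISK)(I(ISK))(KI(IK)(KI(KI)))
  step 2: ISK(KI(IK)(KI(KI)))(I(ISK)(KI(IK)(KI(KI))))
  step 3: SK(KI(IK)(KI(KI)))(I(ISK)(KI(IK)(KI(KI))))
  step 4: K(I(ISK)(KI(IK)(KI(KI))))(KI(IK)(KI(KI))(I(ISK)(KI(IK)(KI(KI)))))
  step 5: I(ISK)(KI(IK)(KI(KI)))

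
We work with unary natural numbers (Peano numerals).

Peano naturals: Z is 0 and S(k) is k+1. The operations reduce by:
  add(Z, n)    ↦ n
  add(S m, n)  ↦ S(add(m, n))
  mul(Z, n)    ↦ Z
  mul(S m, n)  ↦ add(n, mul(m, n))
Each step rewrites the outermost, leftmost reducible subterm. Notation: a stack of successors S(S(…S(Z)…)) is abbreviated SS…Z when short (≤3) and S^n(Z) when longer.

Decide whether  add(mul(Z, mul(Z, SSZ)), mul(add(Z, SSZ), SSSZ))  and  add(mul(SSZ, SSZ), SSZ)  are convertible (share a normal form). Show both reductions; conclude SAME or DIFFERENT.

Term A:
  start: add(mul(Z, mul(Z, SSZ)), mul(add(Z, SSZ), SSSZ))
  →1  add(Z, mul(add(Z, SSZ), SSSZ))
  →2  mul(add(Z, SSZ), SSSZ)
  →3  mul(SSZ, SSSZ)
  →4  add(SSSZ, mul(SZ, SSSZ))
  →5  S(add(SSZ, mul(SZ, SSSZ)))
  →6  S(S(add(SZ, mul(SZ, SSSZ))))
  →7  S(S(S(add(Z, mul(SZ, SSSZ)))))
  →8  S(S(S(mul(SZ, SSSZ))))
  →9  S(S(S(add(SSSZ, mul(Z, SSSZ)))))
  →10  S(S(S(S(add(SSZ, mul(Z, SSSZ))))))
  →11  S(S(S(S(S(add(SZ, mul(Z, SSSZ)))))))
  →12  S(S(S(S(S(S(add(Z, mul(Z, SSSZ))))))))
  →13  S(S(S(S(S(S(mul(Z, SSSZ)))))))
  →14  S^6(Z)

Term B:
  start: add(mul(SSZ, SSZ), SSZ)
  →1  add(add(SSZ, mul(SZ, SSZ)), SSZ)
  →2  add(S(add(SZ, mul(SZ, SSZ))), SSZ)
  →3  S(add(add(SZ, mul(SZ, SSZ)), SSZ))
  →4  S(add(S(add(Z, mul(SZ, SSZ))), SSZ))
  →5  S(S(add(add(Z, mul(SZ, SSZ)), SSZ)))
  →6  S(S(add(mul(SZ, SSZ), SSZ)))
  →7  S(S(add(add(SSZ, mul(Z, SSZ)), SSZ)))
  →8  S(S(add(S(add(SZ, mul(Z, SSZ))), SSZ)))
  →9  S(S(S(add(add(SZ, mul(Z, SSZ)), SSZ))))
  →10  S(S(S(add(S(add(Z, mul(Z, SSZ))), SSZ))))
  →11  S(S(S(S(add(add(Z, mul(Z, SSZ)), SSZ)))))
  →12  S(S(S(S(add(mul(Z, SSZ), SSZ)))))
  →13  S(S(S(S(add(Z, SSZ)))))
  →14  S^6(Z)

Answer: SAME — A ⇓ S^6(Z), B ⇓ S^6(Z)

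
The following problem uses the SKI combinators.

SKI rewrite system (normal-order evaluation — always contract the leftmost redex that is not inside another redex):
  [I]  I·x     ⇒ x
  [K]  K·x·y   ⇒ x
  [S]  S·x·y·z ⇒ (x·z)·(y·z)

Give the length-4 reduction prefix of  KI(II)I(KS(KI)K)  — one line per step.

  start: KI(II)I(KS(KI)K)
  [1] II(KS(KI)K)
  [2] I(KS(KI)K)
  [3] KS(KI)K
  [4] SK

Answer: after 4 steps: SK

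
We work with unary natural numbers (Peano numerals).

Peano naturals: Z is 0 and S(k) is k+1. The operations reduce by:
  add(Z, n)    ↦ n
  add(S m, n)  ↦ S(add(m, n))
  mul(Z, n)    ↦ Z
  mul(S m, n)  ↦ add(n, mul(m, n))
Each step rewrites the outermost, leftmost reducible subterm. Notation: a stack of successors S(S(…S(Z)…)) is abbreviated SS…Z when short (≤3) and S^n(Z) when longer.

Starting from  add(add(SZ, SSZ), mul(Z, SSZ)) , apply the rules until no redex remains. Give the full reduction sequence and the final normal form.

  start: add(add(SZ, SSZ), mul(Z, SSZ))
  step 1: add(S(add(Z, SSZ)), mul(Z, SSZ))
  step 2: S(add(add(Z, SSZ), mul(Z, SSZ)))
  step 3: S(add(SSZ, mul(Z, SSZ)))
  step 4: S(S(add(SZ, mul(Z, SSZ))))
  step 5: S(S(S(add(Z, mul(Z, SSZ)))))
  step 6: S(S(S(mul(Z, SSZ))))
  step 7: SSSZ

Answer: normal form = SSSZ  (in 7 steps)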